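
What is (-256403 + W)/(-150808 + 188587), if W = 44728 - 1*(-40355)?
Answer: -171320/37779 ≈ -4.5348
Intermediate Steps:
W = 85083 (W = 44728 + 40355 = 85083)
(-256403 + W)/(-150808 + 188587) = (-256403 + 85083)/(-150808 + 188587) = -171320/37779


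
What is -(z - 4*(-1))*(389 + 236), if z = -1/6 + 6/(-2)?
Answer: -3125/6 ≈ -520.83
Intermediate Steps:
z = -19/6 (z = -1*⅙ + 6*(-½) = -⅙ - 3 = -19/6 ≈ -3.1667)
-(z - 4*(-1))*(389 + 236) = -(-19/6 - 4*(-1))*(389 + 236) = -(-19/6 + 4)*625 = -5*625/6 = -1*3125/6 = -3125/6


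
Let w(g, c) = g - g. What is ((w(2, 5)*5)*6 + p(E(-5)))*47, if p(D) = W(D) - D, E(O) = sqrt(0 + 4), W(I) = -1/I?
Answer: -235/2 ≈ -117.50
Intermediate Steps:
w(g, c) = 0
E(O) = 2 (E(O) = sqrt(4) = 2)
p(D) = -D - 1/D (p(D) = -1/D - D = -D - 1/D)
((w(2, 5)*5)*6 + p(E(-5)))*47 = ((0*5)*6 + (-1*2 - 1/2))*47 = (0*6 + (-2 - 1*1/2))*47 = (0 + (-2 - 1/2))*47 = (0 - 5/2)*47 = -5/2*47 = -235/2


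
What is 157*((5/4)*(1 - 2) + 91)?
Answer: 56363/4 ≈ 14091.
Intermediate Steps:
157*((5/4)*(1 - 2) + 91) = 157*((5*(¼))*(-1) + 91) = 157*((5/4)*(-1) + 91) = 157*(-5/4 + 91) = 157*(359/4) = 56363/4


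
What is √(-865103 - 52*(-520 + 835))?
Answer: I*√881483 ≈ 938.87*I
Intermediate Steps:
√(-865103 - 52*(-520 + 835)) = √(-865103 - 52*315) = √(-865103 - 16380) = √(-881483) = I*√881483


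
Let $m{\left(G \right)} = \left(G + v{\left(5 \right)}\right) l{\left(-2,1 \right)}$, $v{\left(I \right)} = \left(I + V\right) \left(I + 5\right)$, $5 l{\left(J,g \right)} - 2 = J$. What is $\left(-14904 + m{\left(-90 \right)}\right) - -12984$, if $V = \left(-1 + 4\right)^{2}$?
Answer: $-1920$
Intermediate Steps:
$l{\left(J,g \right)} = \frac{2}{5} + \frac{J}{5}$
$V = 9$ ($V = 3^{2} = 9$)
$v{\left(I \right)} = \left(5 + I\right) \left(9 + I\right)$ ($v{\left(I \right)} = \left(I + 9\right) \left(I + 5\right) = \left(9 + I\right) \left(5 + I\right) = \left(5 + I\right) \left(9 + I\right)$)
$m{\left(G \right)} = 0$ ($m{\left(G \right)} = \left(G + \left(45 + 5^{2} + 14 \cdot 5\right)\right) \left(\frac{2}{5} + \frac{1}{5} \left(-2\right)\right) = \left(G + \left(45 + 25 + 70\right)\right) \left(\frac{2}{5} - \frac{2}{5}\right) = \left(G + 140\right) 0 = \left(140 + G\right) 0 = 0$)
$\left(-14904 + m{\left(-90 \right)}\right) - -12984 = \left(-14904 + 0\right) - -12984 = -14904 + 12984 = -1920$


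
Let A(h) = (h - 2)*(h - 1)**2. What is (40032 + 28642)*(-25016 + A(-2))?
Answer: -1720421048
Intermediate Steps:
A(h) = (-1 + h)**2*(-2 + h) (A(h) = (-2 + h)*(-1 + h)**2 = (-1 + h)**2*(-2 + h))
(40032 + 28642)*(-25016 + A(-2)) = (40032 + 28642)*(-25016 + (-1 - 2)**2*(-2 - 2)) = 68674*(-25016 + (-3)**2*(-4)) = 68674*(-25016 + 9*(-4)) = 68674*(-25016 - 36) = 68674*(-25052) = -1720421048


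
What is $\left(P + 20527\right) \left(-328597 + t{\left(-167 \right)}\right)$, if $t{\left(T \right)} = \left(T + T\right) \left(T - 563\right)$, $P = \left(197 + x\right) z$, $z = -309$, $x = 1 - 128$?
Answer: $93509031$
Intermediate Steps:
$x = -127$
$P = -21630$ ($P = \left(197 - 127\right) \left(-309\right) = 70 \left(-309\right) = -21630$)
$t{\left(T \right)} = 2 T \left(-563 + T\right)$
$\left(P + 20527\right) \left(-328597 + t{\left(-167 \right)}\right) = \left(-21630 + 20527\right) \left(-328597 + 2 \left(-167\right) \left(-563 - 167\right)\right) = - 1103 \left(-328597 + 2 \left(-167\right) \left(-730\right)\right) = - 1103 \left(-328597 + 243820\right) = \left(-1103\right) \left(-84777\right) = 93509031$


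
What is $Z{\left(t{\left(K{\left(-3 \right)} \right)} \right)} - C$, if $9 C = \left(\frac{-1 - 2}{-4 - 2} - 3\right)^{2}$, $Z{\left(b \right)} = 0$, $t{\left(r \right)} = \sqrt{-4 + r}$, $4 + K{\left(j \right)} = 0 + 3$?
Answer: $- \frac{25}{36} \approx -0.69444$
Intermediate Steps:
$K{\left(j \right)} = -1$ ($K{\left(j \right)} = -4 + \left(0 + 3\right) = -4 + 3 = -1$)
$C = \frac{25}{36}$ ($C = \frac{\left(\frac{-1 - 2}{-4 - 2} - 3\right)^{2}}{9} = \frac{\left(- \frac{3}{-6} - 3\right)^{2}}{9} = \frac{\left(\left(-3\right) \left(- \frac{1}{6}\right) - 3\right)^{2}}{9} = \frac{\left(\frac{1}{2} - 3\right)^{2}}{9} = \frac{\left(- \frac{5}{2}\right)^{2}}{9} = \frac{1}{9} \cdot \frac{25}{4} = \frac{25}{36} \approx 0.69444$)
$Z{\left(t{\left(K{\left(-3 \right)} \right)} \right)} - C = 0 - \frac{25}{36} = - \frac{25}{36}$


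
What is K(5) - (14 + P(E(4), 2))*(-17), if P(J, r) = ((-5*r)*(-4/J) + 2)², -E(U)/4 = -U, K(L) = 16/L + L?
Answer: 11809/20 ≈ 590.45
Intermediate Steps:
K(L) = L + 16/L
E(U) = 4*U (E(U) = -(-4)*U = 4*U)
P(J, r) = (2 + 20*r/J)² (P(J, r) = (20*r/J + 2)² = (2 + 20*r/J)²)
K(5) - (14 + P(E(4), 2))*(-17) = (5 + 16/5) - (14 + 4*(4*4 + 10*2)²/(4*4)²)*(-17) = (5 + 16*(⅕)) - (14 + 4*(16 + 20)²/16²)*(-17) = (5 + 16/5) - (14 + 4*(1/256)*36²)*(-17) = 41/5 - (14 + 4*(1/256)*1296)*(-17) = 41/5 - (14 + 81/4)*(-17) = 41/5 - 137*(-17)/4 = 41/5 - 1*(-2329/4) = 41/5 + 2329/4 = 11809/20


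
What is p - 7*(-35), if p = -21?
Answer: 224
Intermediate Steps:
p - 7*(-35) = -21 - 7*(-35) = -21 + 245 = 224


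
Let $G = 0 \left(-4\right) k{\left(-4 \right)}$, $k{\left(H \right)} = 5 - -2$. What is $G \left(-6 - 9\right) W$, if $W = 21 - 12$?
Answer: $0$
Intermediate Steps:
$k{\left(H \right)} = 7$ ($k{\left(H \right)} = 5 + 2 = 7$)
$G = 0$ ($G = 0 \left(-4\right) 7 = 0 \cdot 7 = 0$)
$W = 9$
$G \left(-6 - 9\right) W = 0 \left(-6 - 9\right) 9 = 0 \left(-15\right) 9 = 0 \cdot 9 = 0$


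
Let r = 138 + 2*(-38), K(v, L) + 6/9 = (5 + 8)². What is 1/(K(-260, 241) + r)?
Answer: 3/691 ≈ 0.0043415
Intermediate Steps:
K(v, L) = 505/3 (K(v, L) = -⅔ + (5 + 8)² = -⅔ + 13² = -⅔ + 169 = 505/3)
r = 62 (r = 138 - 76 = 62)
1/(K(-260, 241) + r) = 1/(505/3 + 62) = 1/(691/3) = 3/691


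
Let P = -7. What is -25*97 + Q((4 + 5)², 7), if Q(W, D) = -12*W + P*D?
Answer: -3446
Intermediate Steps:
Q(W, D) = -12*W - 7*D
-25*97 + Q((4 + 5)², 7) = -25*97 + (-12*(4 + 5)² - 7*7) = -2425 + (-12*9² - 49) = -2425 + (-12*81 - 49) = -2425 + (-972 - 49) = -2425 - 1021 = -3446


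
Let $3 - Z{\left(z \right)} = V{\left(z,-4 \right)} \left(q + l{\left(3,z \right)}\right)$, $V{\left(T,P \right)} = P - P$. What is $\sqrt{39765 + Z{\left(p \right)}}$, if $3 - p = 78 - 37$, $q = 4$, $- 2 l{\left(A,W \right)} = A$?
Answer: $2 \sqrt{9942} \approx 199.42$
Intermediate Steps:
$l{\left(A,W \right)} = - \frac{A}{2}$
$V{\left(T,P \right)} = 0$
$p = -38$ ($p = 3 - \left(78 - 37\right) = 3 - 41 = -38$)
$Z{\left(z \right)} = 3$ ($Z{\left(z \right)} = 3 - 0 \left(4 - \frac{3}{2}\right) = 3 - 0 \cdot \frac{5}{2} = 3 - 0 = 3 + 0 = 3$)
$\sqrt{39765 + Z{\left(p \right)}} = \sqrt{39765 + 3} = \sqrt{39768} = 2 \sqrt{9942}$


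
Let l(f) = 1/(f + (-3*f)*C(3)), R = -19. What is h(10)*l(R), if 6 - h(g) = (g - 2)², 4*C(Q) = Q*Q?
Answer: -232/437 ≈ -0.53089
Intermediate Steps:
C(Q) = Q²/4 (C(Q) = (Q*Q)/4 = Q²/4)
h(g) = 6 - (-2 + g)² (h(g) = 6 - (g - 2)² = 6 - (-2 + g)²)
l(f) = -4/(23*f) (l(f) = 1/(f + (-3*f)*((¼)*3²)) = 1/(f + (-3*f)*((¼)*9)) = 1/(f - 3*f*(9/4)) = 1/(f - 27*f/4) = 1/(-23*f/4) = -4/(23*f))
h(10)*l(R) = (6 - (-2 + 10)²)*(-4/23/(-19)) = (6 - 1*8²)*(-4/23*(-1/19)) = (6 - 1*64)*(4/437) = (6 - 64)*(4/437) = -58*4/437 = -232/437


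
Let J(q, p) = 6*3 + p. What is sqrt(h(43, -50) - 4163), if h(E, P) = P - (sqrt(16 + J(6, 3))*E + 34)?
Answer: sqrt(-4247 - 43*sqrt(37)) ≈ 67.146*I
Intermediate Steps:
J(q, p) = 18 + p
h(E, P) = -34 + P - E*sqrt(37) (h(E, P) = P - (sqrt(16 + (18 + 3))*E + 34) = P - (sqrt(16 + 21)*E + 34) = P - (sqrt(37)*E + 34) = P - (E*sqrt(37) + 34) = P - (34 + E*sqrt(37)) = P + (-34 - E*sqrt(37)) = -34 + P - E*sqrt(37))
sqrt(h(43, -50) - 4163) = sqrt((-34 - 50 - 1*43*sqrt(37)) - 4163) = sqrt((-34 - 50 - 43*sqrt(37)) - 4163) = sqrt((-84 - 43*sqrt(37)) - 4163) = sqrt(-4247 - 43*sqrt(37))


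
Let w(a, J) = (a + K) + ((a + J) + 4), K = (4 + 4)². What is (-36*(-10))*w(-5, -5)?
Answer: 19080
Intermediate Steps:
K = 64 (K = 8² = 64)
w(a, J) = 68 + J + 2*a (w(a, J) = (a + 64) + ((a + J) + 4) = (64 + a) + ((J + a) + 4) = (64 + a) + (4 + J + a) = 68 + J + 2*a)
(-36*(-10))*w(-5, -5) = (-36*(-10))*(68 - 5 + 2*(-5)) = 360*(68 - 5 - 10) = 360*53 = 19080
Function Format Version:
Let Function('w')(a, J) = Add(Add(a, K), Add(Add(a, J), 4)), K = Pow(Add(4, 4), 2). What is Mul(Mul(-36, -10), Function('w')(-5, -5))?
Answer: 19080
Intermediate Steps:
K = 64 (K = Pow(8, 2) = 64)
Function('w')(a, J) = Add(68, J, Mul(2, a)) (Function('w')(a, J) = Add(Add(a, 64), Add(Add(a, J), 4)) = Add(Add(64, a), Add(Add(J, a), 4)) = Add(Add(64, a), Add(4, J, a)) = Add(68, J, Mul(2, a)))
Mul(Mul(-36, -10), Function('w')(-5, -5)) = Mul(Mul(-36, -10), Add(68, -5, Mul(2, -5))) = Mul(360, Add(68, -5, -10)) = Mul(360, 53) = 19080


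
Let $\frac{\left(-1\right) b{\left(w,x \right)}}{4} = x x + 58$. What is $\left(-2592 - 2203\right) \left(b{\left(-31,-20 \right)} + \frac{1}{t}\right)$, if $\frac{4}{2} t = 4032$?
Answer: $\frac{2529918035}{288} \approx 8.7844 \cdot 10^{6}$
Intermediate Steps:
$t = 2016$ ($t = \frac{1}{2} \cdot 4032 = 2016$)
$b{\left(w,x \right)} = -232 - 4 x^{2}$ ($b{\left(w,x \right)} = - 4 \left(x x + 58\right) = - 4 \left(x^{2} + 58\right) = - 4 \left(58 + x^{2}\right) = -232 - 4 x^{2}$)
$\left(-2592 - 2203\right) \left(b{\left(-31,-20 \right)} + \frac{1}{t}\right) = \left(-2592 - 2203\right) \left(\left(-232 - 4 \left(-20\right)^{2}\right) + \frac{1}{2016}\right) = - 4795 \left(\left(-232 - 1600\right) + \frac{1}{2016}\right) = - 4795 \left(-1832 + \frac{1}{2016}\right) = \left(-4795\right) \left(- \frac{3693311}{2016}\right) = \frac{2529918035}{288}$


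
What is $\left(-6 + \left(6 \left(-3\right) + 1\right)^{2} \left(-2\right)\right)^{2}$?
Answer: $341056$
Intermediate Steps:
$\left(-6 + \left(6 \left(-3\right) + 1\right)^{2} \left(-2\right)\right)^{2} = \left(-6 + \left(-18 + 1\right)^{2} \left(-2\right)\right)^{2} = \left(-6 + \left(-17\right)^{2} \left(-2\right)\right)^{2} = \left(-6 + 289 \left(-2\right)\right)^{2} = \left(-6 - 578\right)^{2} = \left(-584\right)^{2} = 341056$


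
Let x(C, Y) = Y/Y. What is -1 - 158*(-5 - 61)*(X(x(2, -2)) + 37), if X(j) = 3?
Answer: 417119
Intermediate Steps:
x(C, Y) = 1
-1 - 158*(-5 - 61)*(X(x(2, -2)) + 37) = -1 - 158*(-5 - 61)*(3 + 37) = -1 - (-10428)*40 = -1 - 158*(-2640) = -1 + 417120 = 417119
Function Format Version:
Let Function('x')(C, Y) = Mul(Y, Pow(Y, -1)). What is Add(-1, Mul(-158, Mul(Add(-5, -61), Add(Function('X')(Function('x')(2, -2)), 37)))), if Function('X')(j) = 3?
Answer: 417119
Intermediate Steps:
Function('x')(C, Y) = 1
Add(-1, Mul(-158, Mul(Add(-5, -61), Add(Function('X')(Function('x')(2, -2)), 37)))) = Add(-1, Mul(-158, Mul(Add(-5, -61), Add(3, 37)))) = Add(-1, Mul(-158, Mul(-66, 40))) = Add(-1, Mul(-158, -2640)) = Add(-1, 417120) = 417119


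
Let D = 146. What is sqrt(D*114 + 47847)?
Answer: sqrt(64491) ≈ 253.95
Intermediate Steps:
sqrt(D*114 + 47847) = sqrt(146*114 + 47847) = sqrt(16644 + 47847) = sqrt(64491)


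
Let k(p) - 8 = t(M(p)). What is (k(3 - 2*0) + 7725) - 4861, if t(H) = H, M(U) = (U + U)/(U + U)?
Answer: 2873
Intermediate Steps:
M(U) = 1 (M(U) = (2*U)/((2*U)) = (2*U)*(1/(2*U)) = 1)
k(p) = 9 (k(p) = 8 + 1 = 9)
(k(3 - 2*0) + 7725) - 4861 = (9 + 7725) - 4861 = 7734 - 4861 = 2873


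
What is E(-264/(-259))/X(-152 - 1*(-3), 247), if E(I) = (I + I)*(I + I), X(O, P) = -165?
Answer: -8448/335405 ≈ -0.025187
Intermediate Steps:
E(I) = 4*I² (E(I) = (2*I)*(2*I) = 4*I²)
E(-264/(-259))/X(-152 - 1*(-3), 247) = (4*(-264/(-259))²)/(-165) = (4*(-264*(-1/259))²)*(-1/165) = (4*(264/259)²)*(-1/165) = (4*(69696/67081))*(-1/165) = (278784/67081)*(-1/165) = -8448/335405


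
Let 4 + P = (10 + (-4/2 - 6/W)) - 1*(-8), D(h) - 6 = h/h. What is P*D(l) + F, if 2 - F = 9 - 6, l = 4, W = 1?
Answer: 41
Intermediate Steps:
D(h) = 7 (D(h) = 6 + h/h = 6 + 1 = 7)
P = 6 (P = -4 + ((10 + (-4/2 - 6/1)) - 1*(-8)) = -4 + ((10 + (-4*1/2 - 6*1)) + 8) = -4 + ((10 + (-2 - 6)) + 8) = -4 + ((10 - 8) + 8) = -4 + (2 + 8) = -4 + 10 = 6)
F = -1 (F = 2 - (9 - 6) = 2 - 1*3 = 2 - 3 = -1)
P*D(l) + F = 6*7 - 1 = 42 - 1 = 41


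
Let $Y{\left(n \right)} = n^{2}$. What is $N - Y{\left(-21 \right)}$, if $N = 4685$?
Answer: $4244$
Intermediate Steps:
$N - Y{\left(-21 \right)} = 4685 - \left(-21\right)^{2} = 4685 - 441 = 4244$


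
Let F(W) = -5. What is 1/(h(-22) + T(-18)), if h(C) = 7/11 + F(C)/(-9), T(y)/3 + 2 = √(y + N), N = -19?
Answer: -47124/3490309 - 29403*I*√37/3490309 ≈ -0.013501 - 0.051242*I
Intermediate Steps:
T(y) = -6 + 3*√(-19 + y) (T(y) = -6 + 3*√(y - 19) = -6 + 3*√(-19 + y))
h(C) = 118/99 (h(C) = 7/11 - 5/(-9) = 7*(1/11) - 5*(-⅑) = 7/11 + 5/9 = 118/99)
1/(h(-22) + T(-18)) = 1/(118/99 + (-6 + 3*√(-19 - 18))) = 1/(118/99 + (-6 + 3*√(-37))) = 1/(118/99 + (-6 + 3*(I*√37))) = 1/(118/99 + (-6 + 3*I*√37)) = 1/(-476/99 + 3*I*√37)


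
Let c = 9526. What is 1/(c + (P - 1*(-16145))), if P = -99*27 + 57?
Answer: 1/23055 ≈ 4.3375e-5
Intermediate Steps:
P = -2616 (P = -2673 + 57 = -2616)
1/(c + (P - 1*(-16145))) = 1/(9526 + (-2616 - 1*(-16145))) = 1/(9526 + (-2616 + 16145)) = 1/(9526 + 13529) = 1/23055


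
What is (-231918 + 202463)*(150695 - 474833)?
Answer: 9547484790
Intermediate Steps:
(-231918 + 202463)*(150695 - 474833) = -29455*(-324138) = 9547484790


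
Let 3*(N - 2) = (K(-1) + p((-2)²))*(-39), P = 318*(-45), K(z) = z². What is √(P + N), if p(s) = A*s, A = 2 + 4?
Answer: I*√14633 ≈ 120.97*I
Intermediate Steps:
P = -14310
A = 6
p(s) = 6*s
N = -323 (N = 2 + (((-1)² + 6*(-2)²)*(-39))/3 = 2 + ((1 + 6*4)*(-39))/3 = 2 + ((1 + 24)*(-39))/3 = 2 + (25*(-39))/3 = 2 + (⅓)*(-975) = 2 - 325 = -323)
√(P + N) = √(-14310 - 323) = √(-14633) = I*√14633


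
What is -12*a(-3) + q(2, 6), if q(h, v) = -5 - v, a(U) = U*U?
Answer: -119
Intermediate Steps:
a(U) = U²
-12*a(-3) + q(2, 6) = -12*(-3)² + (-5 - 1*6) = -12*9 + (-5 - 6) = -108 - 11 = -119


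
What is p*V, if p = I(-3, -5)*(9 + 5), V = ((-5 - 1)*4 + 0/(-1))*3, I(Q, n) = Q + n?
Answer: 8064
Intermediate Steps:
V = -72 (V = (-6*4 + 0*(-1))*3 = (-24 + 0)*3 = -24*3 = -72)
p = -112 (p = (-3 - 5)*(9 + 5) = -8*14 = -112)
p*V = -112*(-72) = 8064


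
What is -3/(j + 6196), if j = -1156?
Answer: -1/1680 ≈ -0.00059524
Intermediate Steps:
-3/(j + 6196) = -3/(-1156 + 6196) = -3/5040 = -3*1/5040 = -1/1680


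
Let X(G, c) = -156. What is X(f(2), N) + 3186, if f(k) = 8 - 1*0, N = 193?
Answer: 3030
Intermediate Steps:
f(k) = 8 (f(k) = 8 + 0 = 8)
X(f(2), N) + 3186 = -156 + 3186 = 3030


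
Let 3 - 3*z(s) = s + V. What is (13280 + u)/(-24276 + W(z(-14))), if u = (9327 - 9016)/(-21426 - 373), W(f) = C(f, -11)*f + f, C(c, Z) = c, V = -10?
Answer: -96496803/175743538 ≈ -0.54908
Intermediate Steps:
z(s) = 13/3 - s/3 (z(s) = 1 - (s - 10)/3 = 1 - (-10 + s)/3 = 1 + (10/3 - s/3) = 13/3 - s/3)
W(f) = f + f² (W(f) = f*f + f = f² + f = f + f²)
u = -311/21799 (u = 311/(-21799) = 311*(-1/21799) = -311/21799 ≈ -0.014267)
(13280 + u)/(-24276 + W(z(-14))) = (13280 - 311/21799)/(-24276 + (13/3 - ⅓*(-14))*(1 + (13/3 - ⅓*(-14)))) = 289490409/(21799*(-24276 + (13/3 + 14/3)*(1 + (13/3 + 14/3)))) = 289490409/(21799*(-24276 + 9*(1 + 9))) = 289490409/(21799*(-24276 + 9*10)) = 289490409/(21799*(-24276 + 90)) = (289490409/21799)/(-24186) = (289490409/21799)*(-1/24186) = -96496803/175743538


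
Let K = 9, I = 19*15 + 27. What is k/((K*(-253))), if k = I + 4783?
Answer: -5095/2277 ≈ -2.2376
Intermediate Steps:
I = 312 (I = 285 + 27 = 312)
k = 5095 (k = 312 + 4783 = 5095)
k/((K*(-253))) = 5095/((9*(-253))) = 5095/(-2277) = 5095*(-1/2277) = -5095/2277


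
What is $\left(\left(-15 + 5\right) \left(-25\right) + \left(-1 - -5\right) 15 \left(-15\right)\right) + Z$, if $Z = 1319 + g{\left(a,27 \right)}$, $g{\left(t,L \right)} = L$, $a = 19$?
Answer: $696$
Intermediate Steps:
$Z = 1346$ ($Z = 1319 + 27 = 1346$)
$\left(\left(-15 + 5\right) \left(-25\right) + \left(-1 - -5\right) 15 \left(-15\right)\right) + Z = \left(\left(-15 + 5\right) \left(-25\right) + \left(-1 - -5\right) 15 \left(-15\right)\right) + 1346 = \left(\left(-10\right) \left(-25\right) + \left(-1 + 5\right) 15 \left(-15\right)\right) + 1346 = \left(250 + 4 \cdot 15 \left(-15\right)\right) + 1346 = \left(250 + 60 \left(-15\right)\right) + 1346 = \left(250 - 900\right) + 1346 = -650 + 1346 = 696$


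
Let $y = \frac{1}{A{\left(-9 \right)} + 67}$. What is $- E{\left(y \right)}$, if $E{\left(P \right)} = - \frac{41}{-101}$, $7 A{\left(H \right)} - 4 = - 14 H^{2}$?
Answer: $- \frac{41}{101} \approx -0.40594$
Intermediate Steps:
$A{\left(H \right)} = \frac{4}{7} - 2 H^{2}$ ($A{\left(H \right)} = \frac{4}{7} + \frac{\left(-14\right) H^{2}}{7} = \frac{4}{7} - 2 H^{2}$)
$y = - \frac{7}{661}$ ($y = \frac{1}{\left(\frac{4}{7} - 2 \left(-9\right)^{2}\right) + 67} = \frac{1}{\left(\frac{4}{7} - 162\right) + 67} = \frac{1}{- \frac{1130}{7} + 67} = \frac{1}{- \frac{661}{7}} = - \frac{7}{661} \approx -0.01059$)
$E{\left(P \right)} = \frac{41}{101}$ ($E{\left(P \right)} = \left(-41\right) \left(- \frac{1}{101}\right) = \frac{41}{101}$)
$- E{\left(y \right)} = \left(-1\right) \frac{41}{101} = - \frac{41}{101}$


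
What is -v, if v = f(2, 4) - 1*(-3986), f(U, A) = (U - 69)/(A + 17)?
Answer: -83639/21 ≈ -3982.8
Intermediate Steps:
f(U, A) = (-69 + U)/(17 + A)
v = 83639/21 (v = (-69 + 2)/(17 + 4) - 1*(-3986) = -67/21 + 3986 = 83639/21 ≈ 3982.8)
-v = -1*83639/21 = -83639/21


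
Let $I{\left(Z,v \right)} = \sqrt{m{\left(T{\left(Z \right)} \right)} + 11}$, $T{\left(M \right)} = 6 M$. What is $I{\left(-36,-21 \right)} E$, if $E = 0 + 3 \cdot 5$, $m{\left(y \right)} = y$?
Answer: $15 i \sqrt{205} \approx 214.77 i$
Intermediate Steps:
$I{\left(Z,v \right)} = \sqrt{11 + 6 Z}$ ($I{\left(Z,v \right)} = \sqrt{6 Z + 11} = \sqrt{11 + 6 Z}$)
$E = 15$ ($E = 0 + 15 = 15$)
$I{\left(-36,-21 \right)} E = \sqrt{11 + 6 \left(-36\right)} 15 = \sqrt{11 - 216} \cdot 15 = \sqrt{-205} \cdot 15 = i \sqrt{205} \cdot 15 = 15 i \sqrt{205}$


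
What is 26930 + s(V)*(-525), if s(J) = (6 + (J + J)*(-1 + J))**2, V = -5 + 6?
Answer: 8030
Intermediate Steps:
V = 1
s(J) = (6 + 2*J*(-1 + J))**2 (s(J) = (6 + (2*J)*(-1 + J))**2 = (6 + 2*J*(-1 + J))**2)
26930 + s(V)*(-525) = 26930 + (4*(3 + 1**2 - 1*1)**2)*(-525) = 26930 + (4*(3 + 1 - 1)**2)*(-525) = 26930 + (4*3**2)*(-525) = 26930 + (4*9)*(-525) = 26930 + 36*(-525) = 26930 - 18900 = 8030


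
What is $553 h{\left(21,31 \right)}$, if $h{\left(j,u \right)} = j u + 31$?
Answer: $377146$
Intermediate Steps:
$h{\left(j,u \right)} = 31 + j u$
$553 h{\left(21,31 \right)} = 553 \left(31 + 21 \cdot 31\right) = 553 \left(31 + 651\right) = 553 \cdot 682 = 377146$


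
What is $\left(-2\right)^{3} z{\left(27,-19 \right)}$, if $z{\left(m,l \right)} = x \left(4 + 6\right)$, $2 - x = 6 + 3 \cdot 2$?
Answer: $800$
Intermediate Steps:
$x = -10$ ($x = 2 - \left(6 + 3 \cdot 2\right) = 2 - \left(6 + 6\right) = 2 - 12 = -10$)
$z{\left(m,l \right)} = -100$ ($z{\left(m,l \right)} = - 10 \left(4 + 6\right) = \left(-10\right) 10 = -100$)
$\left(-2\right)^{3} z{\left(27,-19 \right)} = \left(-2\right)^{3} \left(-100\right) = \left(-8\right) \left(-100\right) = 800$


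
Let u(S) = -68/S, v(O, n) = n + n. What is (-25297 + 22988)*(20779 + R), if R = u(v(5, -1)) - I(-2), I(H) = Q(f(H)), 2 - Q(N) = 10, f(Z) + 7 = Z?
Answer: -48075689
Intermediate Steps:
f(Z) = -7 + Z
v(O, n) = 2*n
Q(N) = -8 (Q(N) = 2 - 1*10 = 2 - 10 = -8)
I(H) = -8
R = 42 (R = -68/(2*(-1)) - 1*(-8) = -68/(-2) + 8 = -68*(-½) + 8 = 34 + 8 = 42)
(-25297 + 22988)*(20779 + R) = (-25297 + 22988)*(20779 + 42) = -2309*20821 = -48075689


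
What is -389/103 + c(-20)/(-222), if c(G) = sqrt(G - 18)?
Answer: -389/103 - I*sqrt(38)/222 ≈ -3.7767 - 0.027768*I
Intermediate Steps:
c(G) = sqrt(-18 + G)
-389/103 + c(-20)/(-222) = -389/103 + sqrt(-18 - 20)/(-222) = -389*1/103 + sqrt(-38)*(-1/222) = -389/103 + (I*sqrt(38))*(-1/222) = -389/103 - I*sqrt(38)/222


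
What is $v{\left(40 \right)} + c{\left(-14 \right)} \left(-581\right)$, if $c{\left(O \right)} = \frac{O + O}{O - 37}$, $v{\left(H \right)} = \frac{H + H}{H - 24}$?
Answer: $- \frac{16013}{51} \approx -313.98$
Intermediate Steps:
$v{\left(H \right)} = \frac{2 H}{-24 + H}$
$c{\left(O \right)} = \frac{2 O}{-37 + O}$
$v{\left(40 \right)} + c{\left(-14 \right)} \left(-581\right) = 2 \cdot 40 \frac{1}{-24 + 40} + 2 \left(-14\right) \frac{1}{-37 - 14} \left(-581\right) = 2 \cdot 40 \cdot \frac{1}{16} + 2 \left(-14\right) \frac{1}{-51} \left(-581\right) = 2 \cdot 40 \cdot \frac{1}{16} + 2 \left(-14\right) \left(- \frac{1}{51}\right) \left(-581\right) = 5 + \frac{28}{51} \left(-581\right) = 5 - \frac{16268}{51} = - \frac{16013}{51}$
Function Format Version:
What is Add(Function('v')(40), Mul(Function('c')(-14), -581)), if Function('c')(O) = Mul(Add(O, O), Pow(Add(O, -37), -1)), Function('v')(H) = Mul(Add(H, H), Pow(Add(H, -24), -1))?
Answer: Rational(-16013, 51) ≈ -313.98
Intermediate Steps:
Function('v')(H) = Mul(2, H, Pow(Add(-24, H), -1)) (Function('v')(H) = Mul(Mul(2, H), Pow(Add(-24, H), -1)) = Mul(2, H, Pow(Add(-24, H), -1)))
Function('c')(O) = Mul(2, O, Pow(Add(-37, O), -1)) (Function('c')(O) = Mul(Mul(2, O), Pow(Add(-37, O), -1)) = Mul(2, O, Pow(Add(-37, O), -1)))
Add(Function('v')(40), Mul(Function('c')(-14), -581)) = Add(Mul(2, 40, Pow(Add(-24, 40), -1)), Mul(Mul(2, -14, Pow(Add(-37, -14), -1)), -581)) = Add(Mul(2, 40, Pow(16, -1)), Mul(Mul(2, -14, Pow(-51, -1)), -581)) = Add(Mul(2, 40, Rational(1, 16)), Mul(Mul(2, -14, Rational(-1, 51)), -581)) = Add(5, Mul(Rational(28, 51), -581)) = Add(5, Rational(-16268, 51)) = Rational(-16013, 51)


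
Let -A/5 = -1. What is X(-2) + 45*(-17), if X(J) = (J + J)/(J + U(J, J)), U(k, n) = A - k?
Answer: -3829/5 ≈ -765.80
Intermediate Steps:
A = 5 (A = -5*(-1) = 5)
U(k, n) = 5 - k
X(J) = 2*J/5 (X(J) = (J + J)/(J + (5 - J)) = (2*J)/5 = (2*J)*(1/5) = 2*J/5)
X(-2) + 45*(-17) = (2/5)*(-2) + 45*(-17) = -4/5 - 765 = -3829/5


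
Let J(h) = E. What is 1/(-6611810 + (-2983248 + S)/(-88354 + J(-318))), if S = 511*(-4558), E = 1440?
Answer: -43457/287326770977 ≈ -1.5125e-7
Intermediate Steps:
J(h) = 1440
S = -2329138
1/(-6611810 + (-2983248 + S)/(-88354 + J(-318))) = 1/(-6611810 + (-2983248 - 2329138)/(-88354 + 1440)) = 1/(-6611810 - 5312386/(-86914)) = 1/(-6611810 - 5312386*(-1/86914)) = 1/(-6611810 + 2656193/43457) = 1/(-287326770977/43457) = -43457/287326770977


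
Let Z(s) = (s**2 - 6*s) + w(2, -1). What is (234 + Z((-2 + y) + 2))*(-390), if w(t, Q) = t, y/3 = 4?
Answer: -120120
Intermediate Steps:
y = 12 (y = 3*4 = 12)
Z(s) = 2 + s**2 - 6*s (Z(s) = (s**2 - 6*s) + 2 = 2 + s**2 - 6*s)
(234 + Z((-2 + y) + 2))*(-390) = (234 + (2 + ((-2 + 12) + 2)**2 - 6*((-2 + 12) + 2)))*(-390) = (234 + (2 + (10 + 2)**2 - 6*(10 + 2)))*(-390) = (234 + (2 + 12**2 - 6*12))*(-390) = (234 + (2 + 144 - 72))*(-390) = (234 + 74)*(-390) = 308*(-390) = -120120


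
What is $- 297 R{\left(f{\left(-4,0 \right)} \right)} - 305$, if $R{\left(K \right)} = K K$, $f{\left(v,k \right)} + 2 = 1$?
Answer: $-602$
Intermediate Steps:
$f{\left(v,k \right)} = -1$ ($f{\left(v,k \right)} = -2 + 1 = -1$)
$R{\left(K \right)} = K^{2}$
$- 297 R{\left(f{\left(-4,0 \right)} \right)} - 305 = - 297 \left(-1\right)^{2} - 305 = \left(-297\right) 1 - 305 = -297 - 305 = -602$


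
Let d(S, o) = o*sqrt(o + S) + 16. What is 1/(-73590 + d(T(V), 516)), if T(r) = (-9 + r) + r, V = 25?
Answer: -36787/2632414442 - 129*sqrt(557)/1316207221 ≈ -1.6288e-5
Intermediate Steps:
T(r) = -9 + 2*r
d(S, o) = 16 + o*sqrt(S + o) (d(S, o) = o*sqrt(S + o) + 16 = 16 + o*sqrt(S + o))
1/(-73590 + d(T(V), 516)) = 1/(-73590 + (16 + 516*sqrt((-9 + 2*25) + 516))) = 1/(-73590 + (16 + 516*sqrt((-9 + 50) + 516))) = 1/(-73590 + (16 + 516*sqrt(41 + 516))) = 1/(-73590 + (16 + 516*sqrt(557))) = 1/(-73574 + 516*sqrt(557))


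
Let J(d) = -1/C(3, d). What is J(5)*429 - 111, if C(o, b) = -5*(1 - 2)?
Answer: -984/5 ≈ -196.80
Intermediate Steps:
C(o, b) = 5 (C(o, b) = -5*(-1) = 5)
J(d) = -⅕ (J(d) = -1/5 = -1*⅕ = -⅕)
J(5)*429 - 111 = -⅕*429 - 111 = -429/5 - 111 = -984/5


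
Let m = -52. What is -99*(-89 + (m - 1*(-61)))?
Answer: 7920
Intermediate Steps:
-99*(-89 + (m - 1*(-61))) = -99*(-89 + (-52 - 1*(-61))) = -99*(-89 + (-52 + 61)) = -99*(-89 + 9) = -99*(-80) = 7920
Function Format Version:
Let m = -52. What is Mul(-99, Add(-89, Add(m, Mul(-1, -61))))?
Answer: 7920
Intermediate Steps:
Mul(-99, Add(-89, Add(m, Mul(-1, -61)))) = Mul(-99, Add(-89, Add(-52, Mul(-1, -61)))) = Mul(-99, Add(-89, Add(-52, 61))) = Mul(-99, Add(-89, 9)) = Mul(-99, -80) = 7920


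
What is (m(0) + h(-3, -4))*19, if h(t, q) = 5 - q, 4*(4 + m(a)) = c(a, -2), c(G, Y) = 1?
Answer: 399/4 ≈ 99.750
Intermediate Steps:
m(a) = -15/4 (m(a) = -4 + (1/4)*1 = -4 + 1/4 = -15/4)
(m(0) + h(-3, -4))*19 = (-15/4 + (5 - 1*(-4)))*19 = (-15/4 + (5 + 4))*19 = (-15/4 + 9)*19 = (21/4)*19 = 399/4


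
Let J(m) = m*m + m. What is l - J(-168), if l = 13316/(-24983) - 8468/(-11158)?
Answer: -558631170962/19911451 ≈ -28056.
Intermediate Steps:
J(m) = m + m² (J(m) = m² + m = m + m²)
l = 4498294/19911451 (l = 13316*(-1/24983) - 8468*(-1/11158) = -13316/24983 + 4234/5579 = 4498294/19911451 ≈ 0.22591)
l - J(-168) = 4498294/19911451 - (-168)*(1 - 168) = 4498294/19911451 - (-168)*(-167) = 4498294/19911451 - 1*28056 = 4498294/19911451 - 28056 = -558631170962/19911451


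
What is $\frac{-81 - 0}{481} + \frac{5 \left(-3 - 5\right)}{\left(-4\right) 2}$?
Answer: $\frac{2324}{481} \approx 4.8316$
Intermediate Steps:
$\frac{-81 - 0}{481} + \frac{5 \left(-3 - 5\right)}{\left(-4\right) 2} = \left(-81 + 0\right) \frac{1}{481} + \frac{5 \left(-8\right)}{-8} = \left(-81\right) \frac{1}{481} - -5 = - \frac{81}{481} + 5 = \frac{2324}{481}$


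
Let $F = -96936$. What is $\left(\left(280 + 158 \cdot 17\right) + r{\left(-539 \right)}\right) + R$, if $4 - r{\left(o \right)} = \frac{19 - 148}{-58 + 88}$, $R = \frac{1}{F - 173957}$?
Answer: $\frac{8057170489}{2708930} \approx 2974.3$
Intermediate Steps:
$R = - \frac{1}{270893}$ ($R = \frac{1}{-96936 - 173957} = \frac{1}{-270893} = - \frac{1}{270893} \approx -3.6915 \cdot 10^{-6}$)
$r{\left(o \right)} = \frac{83}{10}$ ($r{\left(o \right)} = 4 - \frac{19 - 148}{-58 + 88} = 4 - - \frac{129}{30} = 4 - \left(-129\right) \frac{1}{30} = 4 - - \frac{43}{10} = 4 + \frac{43}{10} = \frac{83}{10}$)
$\left(\left(280 + 158 \cdot 17\right) + r{\left(-539 \right)}\right) + R = \left(\left(280 + 158 \cdot 17\right) + \frac{83}{10}\right) - \frac{1}{270893} = \left(\left(280 + 2686\right) + \frac{83}{10}\right) - \frac{1}{270893} = \left(2966 + \frac{83}{10}\right) - \frac{1}{270893} = \frac{29743}{10} - \frac{1}{270893} = \frac{8057170489}{2708930}$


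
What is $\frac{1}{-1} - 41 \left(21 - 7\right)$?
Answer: $-575$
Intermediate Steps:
$\frac{1}{-1} - 41 \left(21 - 7\right) = -1 - 574 = -575$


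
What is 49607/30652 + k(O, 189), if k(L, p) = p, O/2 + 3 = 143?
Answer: 5842835/30652 ≈ 190.62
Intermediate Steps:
O = 280 (O = -6 + 2*143 = -6 + 286 = 280)
49607/30652 + k(O, 189) = 49607/30652 + 189 = 5842835/30652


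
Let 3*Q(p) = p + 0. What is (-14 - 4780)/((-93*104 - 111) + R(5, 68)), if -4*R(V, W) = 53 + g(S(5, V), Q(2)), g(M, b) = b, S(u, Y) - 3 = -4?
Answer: 57528/117557 ≈ 0.48936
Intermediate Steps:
Q(p) = p/3 (Q(p) = (p + 0)/3 = p/3)
S(u, Y) = -1 (S(u, Y) = 3 - 4 = -1)
R(V, W) = -161/12 (R(V, W) = -(53 + (⅓)*2)/4 = -(53 + ⅔)/4 = -¼*161/3 = -161/12)
(-14 - 4780)/((-93*104 - 111) + R(5, 68)) = (-14 - 4780)/((-93*104 - 111) - 161/12) = -4794/((-9672 - 111) - 161/12) = -4794/(-9783 - 161/12) = -4794/(-117557/12) = -4794*(-12/117557) = 57528/117557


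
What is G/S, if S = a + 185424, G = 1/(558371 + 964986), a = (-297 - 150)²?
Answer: 1/586847387181 ≈ 1.7040e-12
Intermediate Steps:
a = 199809 (a = (-447)² = 199809)
G = 1/1523357 ≈ 6.5645e-7
S = 385233 (S = 199809 + 185424 = 385233)
G/S = (1/1523357)/385233 = (1/1523357)*(1/385233) = 1/586847387181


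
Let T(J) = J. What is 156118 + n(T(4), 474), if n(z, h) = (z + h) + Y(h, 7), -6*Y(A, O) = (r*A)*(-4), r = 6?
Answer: 158492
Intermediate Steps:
Y(A, O) = 4*A (Y(A, O) = -6*A*(-4)/6 = -(-4)*A = 4*A)
n(z, h) = z + 5*h (n(z, h) = (z + h) + 4*h = (h + z) + 4*h = z + 5*h)
156118 + n(T(4), 474) = 156118 + (4 + 5*474) = 156118 + (4 + 2370) = 156118 + 2374 = 158492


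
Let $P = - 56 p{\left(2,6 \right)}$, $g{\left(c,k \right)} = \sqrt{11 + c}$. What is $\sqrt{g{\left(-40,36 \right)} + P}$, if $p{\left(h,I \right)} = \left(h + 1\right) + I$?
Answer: $\sqrt{-504 + i \sqrt{29}} \approx 0.1199 + 22.45 i$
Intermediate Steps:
$p{\left(h,I \right)} = 1 + I + h$ ($p{\left(h,I \right)} = \left(1 + h\right) + I = 1 + I + h$)
$P = -504$ ($P = - 56 \left(1 + 6 + 2\right) = \left(-56\right) 9 = -504$)
$\sqrt{g{\left(-40,36 \right)} + P} = \sqrt{\sqrt{11 - 40} - 504} = \sqrt{\sqrt{-29} - 504} = \sqrt{i \sqrt{29} - 504} = \sqrt{-504 + i \sqrt{29}}$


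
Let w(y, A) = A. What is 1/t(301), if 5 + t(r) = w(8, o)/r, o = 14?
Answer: -43/213 ≈ -0.20188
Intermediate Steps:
t(r) = -5 + 14/r
1/t(301) = 1/(-5 + 14/301) = 1/(-5 + 14*(1/301)) = 1/(-5 + 2/43) = 1/(-213/43) = -43/213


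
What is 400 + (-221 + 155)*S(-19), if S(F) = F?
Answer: 1654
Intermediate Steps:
400 + (-221 + 155)*S(-19) = 400 + (-221 + 155)*(-19) = 400 - 66*(-19) = 400 + 1254 = 1654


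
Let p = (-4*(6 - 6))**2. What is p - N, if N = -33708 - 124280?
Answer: 157988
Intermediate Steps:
p = 0 (p = (-4*0)**2 = 0**2 = 0)
N = -157988
p - N = 0 - 1*(-157988) = 0 + 157988 = 157988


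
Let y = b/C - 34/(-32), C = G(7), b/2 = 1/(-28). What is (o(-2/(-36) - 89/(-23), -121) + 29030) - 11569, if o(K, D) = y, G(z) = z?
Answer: 13690249/784 ≈ 17462.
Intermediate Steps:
b = -1/14 (b = 2/(-28) = 2*(-1/28) = -1/14 ≈ -0.071429)
C = 7
y = 825/784 (y = -1/14/7 - 34/(-32) = -1/14*1/7 - 34*(-1/32) = -1/98 + 17/16 = 825/784 ≈ 1.0523)
o(K, D) = 825/784
(o(-2/(-36) - 89/(-23), -121) + 29030) - 11569 = (825/784 + 29030) - 11569 = 22760345/784 - 11569 = 13690249/784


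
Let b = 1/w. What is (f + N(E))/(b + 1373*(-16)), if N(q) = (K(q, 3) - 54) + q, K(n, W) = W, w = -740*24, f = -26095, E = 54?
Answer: 463393920/390151681 ≈ 1.1877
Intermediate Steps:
w = -17760
N(q) = -51 + q (N(q) = (3 - 54) + q = -51 + q)
b = -1/17760 (b = 1/(-17760) = -1/17760 ≈ -5.6306e-5)
(f + N(E))/(b + 1373*(-16)) = (-26095 + (-51 + 54))/(-1/17760 + 1373*(-16)) = (-26095 + 3)/(-1/17760 - 21968) = -26092/(-390151681/17760) = -26092*(-17760/390151681) = 463393920/390151681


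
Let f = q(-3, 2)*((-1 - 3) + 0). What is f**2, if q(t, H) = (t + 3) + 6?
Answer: 576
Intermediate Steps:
q(t, H) = 9 + t (q(t, H) = (3 + t) + 6 = 9 + t)
f = -24 (f = (9 - 3)*((-1 - 3) + 0) = 6*(-4 + 0) = 6*(-4) = -24)
f**2 = (-24)**2 = 576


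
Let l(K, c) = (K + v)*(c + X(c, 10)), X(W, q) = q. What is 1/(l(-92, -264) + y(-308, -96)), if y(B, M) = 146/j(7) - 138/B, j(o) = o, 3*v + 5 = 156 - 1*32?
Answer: 462/6151055 ≈ 7.5109e-5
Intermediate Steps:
v = 119/3 (v = -5/3 + (156 - 1*32)/3 = -5/3 + (156 - 32)/3 = -5/3 + (1/3)*124 = -5/3 + 124/3 = 119/3 ≈ 39.667)
y(B, M) = 146/7 - 138/B
l(K, c) = (10 + c)*(119/3 + K) (l(K, c) = (K + 119/3)*(c + 10) = (119/3 + K)*(10 + c) = (10 + c)*(119/3 + K))
1/(l(-92, -264) + y(-308, -96)) = 1/((1190/3 + 10*(-92) + (119/3)*(-264) - 92*(-264)) + (146/7 - 138/(-308))) = 1/((1190/3 - 920 - 10472 + 24288) + (146/7 - 138*(-1/308))) = 1/(39878/3 + (146/7 + 69/154)) = 1/(39878/3 + 3281/154) = 1/(6151055/462) = 462/6151055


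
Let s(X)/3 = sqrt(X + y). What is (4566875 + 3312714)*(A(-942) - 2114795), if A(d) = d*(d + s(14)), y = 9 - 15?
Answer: -9671651805859 - 44535437028*sqrt(2) ≈ -9.7346e+12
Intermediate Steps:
y = -6
s(X) = 3*sqrt(-6 + X) (s(X) = 3*sqrt(X - 6) = 3*sqrt(-6 + X))
A(d) = d*(d + 6*sqrt(2)) (A(d) = d*(d + 3*sqrt(-6 + 14)) = d*(d + 3*sqrt(8)) = d*(d + 3*(2*sqrt(2))) = d*(d + 6*sqrt(2)))
(4566875 + 3312714)*(A(-942) - 2114795) = (4566875 + 3312714)*(-942*(-942 + 6*sqrt(2)) - 2114795) = 7879589*((887364 - 5652*sqrt(2)) - 2114795) = 7879589*(-1227431 - 5652*sqrt(2)) = -9671651805859 - 44535437028*sqrt(2)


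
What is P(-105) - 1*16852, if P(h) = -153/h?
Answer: -589769/35 ≈ -16851.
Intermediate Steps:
P(-105) - 1*16852 = -153/(-105) - 1*16852 = -153*(-1/105) - 16852 = 51/35 - 16852 = -589769/35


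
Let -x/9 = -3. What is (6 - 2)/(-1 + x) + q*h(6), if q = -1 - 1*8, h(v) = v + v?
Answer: -1402/13 ≈ -107.85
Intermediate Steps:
x = 27 (x = -9*(-3) = 27)
h(v) = 2*v
q = -9 (q = -1 - 8 = -9)
(6 - 2)/(-1 + x) + q*h(6) = (6 - 2)/(-1 + 27) - 18*6 = 4/26 - 9*12 = 4*(1/26) - 108 = 2/13 - 108 = -1402/13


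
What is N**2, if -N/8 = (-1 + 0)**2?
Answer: 64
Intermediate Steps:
N = -8 (N = -8*(-1 + 0)**2 = -8*(-1)**2 = -8*1 = -8)
N**2 = (-8)**2 = 64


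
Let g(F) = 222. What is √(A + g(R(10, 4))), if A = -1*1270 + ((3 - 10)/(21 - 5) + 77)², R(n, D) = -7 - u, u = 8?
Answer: √1232337/16 ≈ 69.382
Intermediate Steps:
R(n, D) = -15 (R(n, D) = -7 - 1*8 = -7 - 8 = -15)
A = 1175505/256 (A = -1270 + (-7/16 + 77)² = -1270 + (1225/16)² = -1270 + 1500625/256 = 1175505/256 ≈ 4591.8)
√(A + g(R(10, 4))) = √(1175505/256 + 222) = √(1232337/256) = √1232337/16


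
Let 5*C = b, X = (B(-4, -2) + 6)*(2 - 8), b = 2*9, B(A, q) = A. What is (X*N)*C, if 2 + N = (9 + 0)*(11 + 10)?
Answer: -40392/5 ≈ -8078.4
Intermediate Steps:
N = 187 (N = -2 + (9 + 0)*(11 + 10) = -2 + 9*21 = -2 + 189 = 187)
b = 18
X = -12 (X = (-4 + 6)*(2 - 8) = 2*(-6) = -12)
C = 18/5 (C = (⅕)*18 = 18/5 ≈ 3.6000)
(X*N)*C = -12*187*(18/5) = -2244*18/5 = -40392/5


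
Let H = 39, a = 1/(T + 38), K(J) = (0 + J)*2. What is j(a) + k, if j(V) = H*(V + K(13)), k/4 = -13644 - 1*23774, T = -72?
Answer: -5054411/34 ≈ -1.4866e+5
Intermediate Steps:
k = -149672 (k = 4*(-13644 - 1*23774) = 4*(-13644 - 23774) = 4*(-37418) = -149672)
K(J) = 2*J (K(J) = J*2 = 2*J)
a = -1/34 (a = 1/(-72 + 38) = 1/(-34) = -1/34 ≈ -0.029412)
j(V) = 1014 + 39*V (j(V) = 39*(V + 2*13) = 39*(V + 26) = 39*(26 + V) = 1014 + 39*V)
j(a) + k = (1014 + 39*(-1/34)) - 149672 = (1014 - 39/34) - 149672 = 34437/34 - 149672 = -5054411/34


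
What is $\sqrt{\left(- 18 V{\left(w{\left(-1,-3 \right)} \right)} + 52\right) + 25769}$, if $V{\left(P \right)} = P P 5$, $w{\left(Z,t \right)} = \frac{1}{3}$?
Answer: $\sqrt{25811} \approx 160.66$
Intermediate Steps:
$w{\left(Z,t \right)} = \frac{1}{3}$
$V{\left(P \right)} = 5 P^{2}$ ($V{\left(P \right)} = P^{2} \cdot 5 = 5 P^{2}$)
$\sqrt{\left(- 18 V{\left(w{\left(-1,-3 \right)} \right)} + 52\right) + 25769} = \sqrt{\left(- 18 \cdot \frac{5}{9} + 52\right) + 25769} = \sqrt{\left(- 18 \cdot 5 \cdot \frac{1}{9} + 52\right) + 25769} = \sqrt{\left(\left(-18\right) \frac{5}{9} + 52\right) + 25769} = \sqrt{\left(-10 + 52\right) + 25769} = \sqrt{42 + 25769} = \sqrt{25811}$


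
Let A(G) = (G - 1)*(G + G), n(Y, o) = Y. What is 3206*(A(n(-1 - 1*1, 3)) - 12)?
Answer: 0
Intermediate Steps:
A(G) = 2*G*(-1 + G) (A(G) = (-1 + G)*(2*G) = 2*G*(-1 + G))
3206*(A(n(-1 - 1*1, 3)) - 12) = 3206*(2*(-1 - 1*1)*(-1 + (-1 - 1*1)) - 12) = 3206*(2*(-1 - 1)*(-1 + (-1 - 1)) - 12) = 3206*(2*(-2)*(-1 - 2) - 12) = 3206*(2*(-2)*(-3) - 12) = 3206*(12 - 12) = 3206*0 = 0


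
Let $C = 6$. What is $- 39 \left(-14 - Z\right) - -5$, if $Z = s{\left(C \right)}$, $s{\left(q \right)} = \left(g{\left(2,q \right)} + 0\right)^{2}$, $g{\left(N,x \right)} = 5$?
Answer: $1526$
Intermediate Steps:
$s{\left(q \right)} = 25$ ($s{\left(q \right)} = \left(5 + 0\right)^{2} = 5^{2} = 25$)
$Z = 25$
$- 39 \left(-14 - Z\right) - -5 = - 39 \left(-14 - 25\right) - -5 = - 39 \left(-14 - 25\right) + \left(-8 + 13\right) = \left(-39\right) \left(-39\right) + 5 = 1521 + 5 = 1526$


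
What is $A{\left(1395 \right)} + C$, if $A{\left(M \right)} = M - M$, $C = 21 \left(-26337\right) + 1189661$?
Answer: $636584$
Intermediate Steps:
$C = 636584$ ($C = -553077 + 1189661 = 636584$)
$A{\left(M \right)} = 0$
$A{\left(1395 \right)} + C = 0 + 636584 = 636584$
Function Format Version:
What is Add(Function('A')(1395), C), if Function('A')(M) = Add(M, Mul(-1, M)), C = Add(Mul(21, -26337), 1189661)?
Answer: 636584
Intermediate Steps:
C = 636584 (C = Add(-553077, 1189661) = 636584)
Function('A')(M) = 0
Add(Function('A')(1395), C) = Add(0, 636584) = 636584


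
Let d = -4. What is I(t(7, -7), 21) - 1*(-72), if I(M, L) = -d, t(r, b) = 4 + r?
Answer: 76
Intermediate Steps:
I(M, L) = 4 (I(M, L) = -1*(-4) = 4)
I(t(7, -7), 21) - 1*(-72) = 4 - 1*(-72) = 4 + 72 = 76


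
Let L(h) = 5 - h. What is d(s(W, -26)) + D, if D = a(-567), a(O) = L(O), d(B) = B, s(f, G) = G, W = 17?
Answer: 546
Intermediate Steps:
a(O) = 5 - O
D = 572 (D = 5 - 1*(-567) = 5 + 567 = 572)
d(s(W, -26)) + D = -26 + 572 = 546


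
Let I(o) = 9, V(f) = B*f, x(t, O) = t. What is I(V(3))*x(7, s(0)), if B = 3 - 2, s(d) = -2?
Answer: 63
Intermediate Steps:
B = 1
V(f) = f (V(f) = 1*f = f)
I(V(3))*x(7, s(0)) = 9*7 = 63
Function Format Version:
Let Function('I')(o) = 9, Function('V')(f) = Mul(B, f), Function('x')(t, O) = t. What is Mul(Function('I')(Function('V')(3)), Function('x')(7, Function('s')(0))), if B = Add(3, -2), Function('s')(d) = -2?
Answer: 63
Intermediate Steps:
B = 1
Function('V')(f) = f (Function('V')(f) = Mul(1, f) = f)
Mul(Function('I')(Function('V')(3)), Function('x')(7, Function('s')(0))) = Mul(9, 7) = 63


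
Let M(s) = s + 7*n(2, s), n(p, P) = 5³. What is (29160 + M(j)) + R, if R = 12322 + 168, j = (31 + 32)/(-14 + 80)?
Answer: 935571/22 ≈ 42526.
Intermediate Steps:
n(p, P) = 125
j = 21/22 (j = 63/66 = 63*(1/66) = 21/22 ≈ 0.95455)
R = 12490
M(s) = 875 + s (M(s) = s + 7*125 = s + 875 = 875 + s)
(29160 + M(j)) + R = (29160 + (875 + 21/22)) + 12490 = (29160 + 19271/22) + 12490 = 660791/22 + 12490 = 935571/22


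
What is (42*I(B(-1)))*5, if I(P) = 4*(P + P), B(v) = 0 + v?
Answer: -1680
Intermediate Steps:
B(v) = v
I(P) = 8*P (I(P) = 4*(2*P) = 8*P)
(42*I(B(-1)))*5 = (42*(8*(-1)))*5 = (42*(-8))*5 = -336*5 = -1680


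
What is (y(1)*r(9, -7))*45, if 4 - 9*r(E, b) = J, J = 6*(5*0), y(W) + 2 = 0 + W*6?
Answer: 80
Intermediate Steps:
y(W) = -2 + 6*W (y(W) = -2 + (0 + W*6) = -2 + (0 + 6*W) = -2 + 6*W)
J = 0 (J = 6*0 = 0)
r(E, b) = 4/9 (r(E, b) = 4/9 - ⅑*0 = 4/9 + 0 = 4/9)
(y(1)*r(9, -7))*45 = ((-2 + 6*1)*(4/9))*45 = ((-2 + 6)*(4/9))*45 = (4*(4/9))*45 = (16/9)*45 = 80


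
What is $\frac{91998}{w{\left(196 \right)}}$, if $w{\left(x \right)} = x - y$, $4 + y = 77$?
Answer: $\frac{30666}{41} \approx 747.95$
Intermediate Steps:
$y = 73$ ($y = -4 + 77 = 73$)
$w{\left(x \right)} = -73 + x$ ($w{\left(x \right)} = x - 73 = -73 + x$)
$\frac{91998}{w{\left(196 \right)}} = \frac{91998}{-73 + 196} = \frac{91998}{123} = 91998 \cdot \frac{1}{123} = \frac{30666}{41}$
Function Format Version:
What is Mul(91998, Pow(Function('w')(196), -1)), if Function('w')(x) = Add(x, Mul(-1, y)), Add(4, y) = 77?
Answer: Rational(30666, 41) ≈ 747.95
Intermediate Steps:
y = 73 (y = Add(-4, 77) = 73)
Function('w')(x) = Add(-73, x) (Function('w')(x) = Add(x, Mul(-1, 73)) = Add(x, -73) = Add(-73, x))
Mul(91998, Pow(Function('w')(196), -1)) = Mul(91998, Pow(Add(-73, 196), -1)) = Mul(91998, Pow(123, -1)) = Mul(91998, Rational(1, 123)) = Rational(30666, 41)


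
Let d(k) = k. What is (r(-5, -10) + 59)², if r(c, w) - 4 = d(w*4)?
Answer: 529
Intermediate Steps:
r(c, w) = 4 + 4*w (r(c, w) = 4 + w*4 = 4 + 4*w)
(r(-5, -10) + 59)² = ((4 + 4*(-10)) + 59)² = ((4 - 40) + 59)² = (-36 + 59)² = 23² = 529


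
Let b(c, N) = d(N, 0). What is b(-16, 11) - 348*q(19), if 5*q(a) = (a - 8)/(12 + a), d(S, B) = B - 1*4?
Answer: -4448/155 ≈ -28.697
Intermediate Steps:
d(S, B) = -4 + B (d(S, B) = B - 4 = -4 + B)
q(a) = (-8 + a)/(5*(12 + a)) (q(a) = ((a - 8)/(12 + a))/5 = ((-8 + a)/(12 + a))/5 = (-8 + a)/(5*(12 + a)))
b(c, N) = -4 (b(c, N) = -4 + 0 = -4)
b(-16, 11) - 348*q(19) = -4 - 348*(-8 + 19)/(5*(12 + 19)) = -4 - 348*11/(5*31) = -4 - 348*11/155 = -4 - 3828/155 = -4448/155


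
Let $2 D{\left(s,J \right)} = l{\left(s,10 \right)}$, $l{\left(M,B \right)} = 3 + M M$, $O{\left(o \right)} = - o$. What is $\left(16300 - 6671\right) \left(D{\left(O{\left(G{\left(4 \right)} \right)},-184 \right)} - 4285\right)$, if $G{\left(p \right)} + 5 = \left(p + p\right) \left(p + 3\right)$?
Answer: $-28723307$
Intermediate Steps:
$G{\left(p \right)} = -5 + 2 p \left(3 + p\right)$ ($G{\left(p \right)} = -5 + \left(p + p\right) \left(p + 3\right) = -5 + 2 p \left(3 + p\right)$)
$l{\left(M,B \right)} = 3 + M^{2}$
$D{\left(s,J \right)} = \frac{3}{2} + \frac{s^{2}}{2}$ ($D{\left(s,J \right)} = \frac{3 + s^{2}}{2} = \frac{3}{2} + \frac{s^{2}}{2}$)
$\left(16300 - 6671\right) \left(D{\left(O{\left(G{\left(4 \right)} \right)},-184 \right)} - 4285\right) = \left(16300 - 6671\right) \left(\left(\frac{3}{2} + \frac{\left(- (-5 + 2 \cdot 4^{2} + 6 \cdot 4)\right)^{2}}{2}\right) - 4285\right) = 9629 \left(\left(\frac{3}{2} + \frac{\left(- (-5 + 2 \cdot 16 + 24)\right)^{2}}{2}\right) - 4285\right) = 9629 \left(\left(\frac{3}{2} + \frac{\left(- (-5 + 32 + 24)\right)^{2}}{2}\right) - 4285\right) = 9629 \left(\left(\frac{3}{2} + \frac{\left(\left(-1\right) 51\right)^{2}}{2}\right) - 4285\right) = 9629 \left(\left(\frac{3}{2} + \frac{\left(-51\right)^{2}}{2}\right) - 4285\right) = 9629 \left(\left(\frac{3}{2} + \frac{1}{2} \cdot 2601\right) - 4285\right) = 9629 \left(\left(\frac{3}{2} + \frac{2601}{2}\right) - 4285\right) = 9629 \left(1302 - 4285\right) = 9629 \left(-2983\right) = -28723307$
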